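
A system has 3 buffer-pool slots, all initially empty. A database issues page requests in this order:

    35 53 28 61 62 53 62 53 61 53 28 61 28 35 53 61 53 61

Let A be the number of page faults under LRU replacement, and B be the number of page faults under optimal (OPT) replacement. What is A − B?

Under LRU: F F F F F F . . . . F . . F F F . . → 10 faults.
Under OPT: F F F F F . . . . . F . . F . . . . → 7 faults.
A − B = 10 − 7 = 3.

3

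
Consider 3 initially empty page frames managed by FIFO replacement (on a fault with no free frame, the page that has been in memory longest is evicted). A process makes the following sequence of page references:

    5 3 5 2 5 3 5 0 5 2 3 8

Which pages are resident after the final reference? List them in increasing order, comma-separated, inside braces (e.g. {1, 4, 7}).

5 → miss, frames (5)
3 → miss, frames (5 3)
5 → hit
2 → miss, frames (5 3 2)
5 → hit
3 → hit
5 → hit
0 → miss, evict 5, frames (3 2 0)
5 → miss, evict 3, frames (2 0 5)
2 → hit
3 → miss, evict 2, frames (0 5 3)
8 → miss, evict 0, frames (5 3 8)

{3, 5, 8}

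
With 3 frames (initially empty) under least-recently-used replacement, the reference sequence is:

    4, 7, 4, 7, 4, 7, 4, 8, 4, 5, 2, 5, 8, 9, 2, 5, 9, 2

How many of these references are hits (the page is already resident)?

9

4 → miss, frames (4)
7 → miss, frames (4 7)
4 → hit
7 → hit
4 → hit
7 → hit
4 → hit
8 → miss, frames (7 4 8)
4 → hit
5 → miss, evict 7, frames (8 4 5)
2 → miss, evict 8, frames (4 5 2)
5 → hit
8 → miss, evict 4, frames (2 5 8)
9 → miss, evict 2, frames (5 8 9)
2 → miss, evict 5, frames (8 9 2)
5 → miss, evict 8, frames (9 2 5)
9 → hit
2 → hit
Hits: 9.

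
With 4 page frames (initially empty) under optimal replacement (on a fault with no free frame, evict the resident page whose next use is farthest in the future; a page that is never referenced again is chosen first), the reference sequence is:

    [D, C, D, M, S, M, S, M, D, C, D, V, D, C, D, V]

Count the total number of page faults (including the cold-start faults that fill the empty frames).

D -> miss, frames {D}
C -> miss, frames {D,C}
D -> hit
M -> miss, frames {D,C,M}
S -> miss, frames {D,C,M,S}
M -> hit
S -> hit
M -> hit
D -> hit
C -> hit
D -> hit
V -> miss, evict S, frames {D,C,M,V}
D -> hit
C -> hit
D -> hit
V -> hit
Page faults: 5.

5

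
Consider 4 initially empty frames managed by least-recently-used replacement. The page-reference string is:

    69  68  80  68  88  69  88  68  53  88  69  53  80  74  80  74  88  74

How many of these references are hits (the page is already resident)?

69 -> miss, frames {69}
68 -> miss, frames {69,68}
80 -> miss, frames {69,68,80}
68 -> hit
88 -> miss, frames {69,80,68,88}
69 -> hit
88 -> hit
68 -> hit
53 -> miss, evict 80, frames {69,88,68,53}
88 -> hit
69 -> hit
53 -> hit
80 -> miss, evict 68, frames {88,69,53,80}
74 -> miss, evict 88, frames {69,53,80,74}
80 -> hit
74 -> hit
88 -> miss, evict 69, frames {53,80,74,88}
74 -> hit
Hits: 10.

10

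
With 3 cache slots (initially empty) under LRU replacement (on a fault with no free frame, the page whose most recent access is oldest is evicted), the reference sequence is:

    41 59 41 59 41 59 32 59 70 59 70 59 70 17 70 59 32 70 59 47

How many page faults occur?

7

41 -> fault, frames [41]
59 -> fault, frames [41, 59]
41 -> hit
59 -> hit
41 -> hit
59 -> hit
32 -> fault, frames [41, 59, 32]
59 -> hit
70 -> fault, evict 41, frames [32, 59, 70]
59 -> hit
70 -> hit
59 -> hit
70 -> hit
17 -> fault, evict 32, frames [59, 70, 17]
70 -> hit
59 -> hit
32 -> fault, evict 17, frames [70, 59, 32]
70 -> hit
59 -> hit
47 -> fault, evict 32, frames [70, 59, 47]
Page faults: 7.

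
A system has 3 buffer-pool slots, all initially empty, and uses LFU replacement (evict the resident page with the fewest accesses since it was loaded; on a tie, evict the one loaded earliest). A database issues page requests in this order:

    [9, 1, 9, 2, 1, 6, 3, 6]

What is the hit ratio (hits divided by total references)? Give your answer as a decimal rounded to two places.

9 -> fault, frames (9)
1 -> fault, frames (9 1)
9 -> hit
2 -> fault, frames (9 1 2)
1 -> hit
6 -> fault, evict 2, frames (9 1 6)
3 -> fault, evict 6, frames (9 1 3)
6 -> fault, evict 3, frames (9 1 6)
Hits: 2 of 8 references → 2/8 = 0.2500.

0.25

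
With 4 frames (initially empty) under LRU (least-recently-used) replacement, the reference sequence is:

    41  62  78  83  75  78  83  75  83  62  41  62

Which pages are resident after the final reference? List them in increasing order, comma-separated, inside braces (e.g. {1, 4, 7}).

41 -> miss, frames {41}
62 -> miss, frames {41,62}
78 -> miss, frames {41,62,78}
83 -> miss, frames {41,62,78,83}
75 -> miss, evict 41, frames {62,78,83,75}
78 -> hit
83 -> hit
75 -> hit
83 -> hit
62 -> hit
41 -> miss, evict 78, frames {75,83,62,41}
62 -> hit

{41, 62, 75, 83}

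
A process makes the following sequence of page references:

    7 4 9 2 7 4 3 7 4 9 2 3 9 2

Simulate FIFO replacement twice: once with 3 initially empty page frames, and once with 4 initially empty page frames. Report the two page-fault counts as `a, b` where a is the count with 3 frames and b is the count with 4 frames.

3 frames: F F F F F F F . . F F . . . → 9 faults.
4 frames: F F F F . . F F F F F F . . → 10 faults.
10 > 9: adding a frame increased faults — Belady's anomaly.

9, 10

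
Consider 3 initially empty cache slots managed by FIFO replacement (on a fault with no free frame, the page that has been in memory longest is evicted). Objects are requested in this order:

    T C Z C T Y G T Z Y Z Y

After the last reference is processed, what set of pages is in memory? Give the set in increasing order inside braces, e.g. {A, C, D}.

T -> fault, frames (T)
C -> fault, frames (T C)
Z -> fault, frames (T C Z)
C -> hit
T -> hit
Y -> fault, evict T, frames (C Z Y)
G -> fault, evict C, frames (Z Y G)
T -> fault, evict Z, frames (Y G T)
Z -> fault, evict Y, frames (G T Z)
Y -> fault, evict G, frames (T Z Y)
Z -> hit
Y -> hit

{T, Y, Z}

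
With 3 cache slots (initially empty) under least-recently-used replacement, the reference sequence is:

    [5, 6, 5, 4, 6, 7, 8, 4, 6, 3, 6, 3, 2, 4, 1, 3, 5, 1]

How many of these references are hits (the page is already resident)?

5: fault, frames {5}
6: fault, frames {5,6}
5: hit
4: fault, frames {6,5,4}
6: hit
7: fault, evict 5, frames {4,6,7}
8: fault, evict 4, frames {6,7,8}
4: fault, evict 6, frames {7,8,4}
6: fault, evict 7, frames {8,4,6}
3: fault, evict 8, frames {4,6,3}
6: hit
3: hit
2: fault, evict 4, frames {6,3,2}
4: fault, evict 6, frames {3,2,4}
1: fault, evict 3, frames {2,4,1}
3: fault, evict 2, frames {4,1,3}
5: fault, evict 4, frames {1,3,5}
1: hit
Hits: 5.

5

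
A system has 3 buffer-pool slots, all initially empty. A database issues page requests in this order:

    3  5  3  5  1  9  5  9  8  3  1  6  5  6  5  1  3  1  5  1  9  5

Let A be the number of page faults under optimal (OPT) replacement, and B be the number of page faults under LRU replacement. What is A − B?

Under OPT: F F . . F F . . F . F F . . . . F . . . F . → 9 faults.
Under LRU: F F . . F F . . F F F F F . . . F . . . F . → 11 faults.
A − B = 9 − 11 = -2.

-2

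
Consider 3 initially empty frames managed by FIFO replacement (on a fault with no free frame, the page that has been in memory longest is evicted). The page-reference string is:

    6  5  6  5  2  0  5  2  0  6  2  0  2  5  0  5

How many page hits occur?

6: fault, frames [6]
5: fault, frames [6, 5]
6: hit
5: hit
2: fault, frames [6, 5, 2]
0: fault, evict 6, frames [5, 2, 0]
5: hit
2: hit
0: hit
6: fault, evict 5, frames [2, 0, 6]
2: hit
0: hit
2: hit
5: fault, evict 2, frames [0, 6, 5]
0: hit
5: hit
Hits: 10.

10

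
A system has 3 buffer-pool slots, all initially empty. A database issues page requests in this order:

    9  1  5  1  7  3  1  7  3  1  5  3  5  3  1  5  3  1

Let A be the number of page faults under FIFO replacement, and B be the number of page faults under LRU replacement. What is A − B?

1

Under FIFO: F F F . F F F . . . F . . . . . . . → 7 faults.
Under LRU: F F F . F F . . . . F . . . . . . . → 6 faults.
A − B = 7 − 6 = 1.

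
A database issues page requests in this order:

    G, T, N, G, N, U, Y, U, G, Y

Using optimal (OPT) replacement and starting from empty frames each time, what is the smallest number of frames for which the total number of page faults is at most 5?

f=1: 10 faults
f=2: 6 faults
f=3: 5 faults
f=4: 5 faults
f=5: 5 faults
Smallest f with faults ≤ 5 is 3.

3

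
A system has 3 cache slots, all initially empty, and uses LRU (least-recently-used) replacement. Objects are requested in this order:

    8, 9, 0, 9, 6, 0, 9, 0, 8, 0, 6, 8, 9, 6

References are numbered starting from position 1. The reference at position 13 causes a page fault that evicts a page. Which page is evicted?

pos 1: 8: miss, frames [8]
pos 2: 9: miss, frames [8, 9]
pos 3: 0: miss, frames [8, 9, 0]
pos 4: 9: hit
pos 5: 6: miss, evict 8, frames [0, 9, 6]
pos 6: 0: hit
pos 7: 9: hit
pos 8: 0: hit
pos 9: 8: miss, evict 6, frames [9, 0, 8]
pos 10: 0: hit
pos 11: 6: miss, evict 9, frames [8, 0, 6]
pos 12: 8: hit
pos 13: 9: miss, evict 0, frames [6, 8, 9]
At position 13, page 0 is evicted.

0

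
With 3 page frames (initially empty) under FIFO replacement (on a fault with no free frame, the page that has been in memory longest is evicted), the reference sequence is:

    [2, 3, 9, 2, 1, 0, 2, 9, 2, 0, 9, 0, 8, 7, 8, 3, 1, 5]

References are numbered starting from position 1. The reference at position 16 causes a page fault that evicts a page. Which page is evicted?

9

pos 1: 2: fault, frames [2]
pos 2: 3: fault, frames [2, 3]
pos 3: 9: fault, frames [2, 3, 9]
pos 4: 2: hit
pos 5: 1: fault, evict 2, frames [3, 9, 1]
pos 6: 0: fault, evict 3, frames [9, 1, 0]
pos 7: 2: fault, evict 9, frames [1, 0, 2]
pos 8: 9: fault, evict 1, frames [0, 2, 9]
pos 9: 2: hit
pos 10: 0: hit
pos 11: 9: hit
pos 12: 0: hit
pos 13: 8: fault, evict 0, frames [2, 9, 8]
pos 14: 7: fault, evict 2, frames [9, 8, 7]
pos 15: 8: hit
pos 16: 3: fault, evict 9, frames [8, 7, 3]
At position 16, page 9 is evicted.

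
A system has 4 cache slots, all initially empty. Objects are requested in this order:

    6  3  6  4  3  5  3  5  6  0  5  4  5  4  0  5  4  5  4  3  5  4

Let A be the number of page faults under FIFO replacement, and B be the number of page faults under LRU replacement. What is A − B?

-2

Under FIFO: F F . F . F . . . F . . . . . . . . . . . . → 5 faults.
Under LRU: F F . F . F . . . F . F . . . . . . . F . . → 7 faults.
A − B = 5 − 7 = -2.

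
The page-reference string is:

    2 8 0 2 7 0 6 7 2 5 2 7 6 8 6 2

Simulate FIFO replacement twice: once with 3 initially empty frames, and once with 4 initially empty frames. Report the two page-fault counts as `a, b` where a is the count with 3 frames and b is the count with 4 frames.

11, 8

3 frames: F F F . F . F . F F . F F F . F → 11 faults.
4 frames: F F F . F . F . F F . . . F . . → 8 faults.
8 < 11: adding a frame reduced faults, as is typical.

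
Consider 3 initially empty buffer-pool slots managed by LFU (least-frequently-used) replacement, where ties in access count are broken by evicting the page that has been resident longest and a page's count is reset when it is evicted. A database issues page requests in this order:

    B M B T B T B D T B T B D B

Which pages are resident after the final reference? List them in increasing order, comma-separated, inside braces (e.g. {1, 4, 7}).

B: miss, frames {B}
M: miss, frames {B,M}
B: hit
T: miss, frames {B,M,T}
B: hit
T: hit
B: hit
D: miss, evict M, frames {B,T,D}
T: hit
B: hit
T: hit
B: hit
D: hit
B: hit

{B, D, T}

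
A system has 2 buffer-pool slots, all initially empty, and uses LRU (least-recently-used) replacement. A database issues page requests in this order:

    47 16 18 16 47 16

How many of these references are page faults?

4

47: miss, frames {47}
16: miss, frames {47,16}
18: miss, evict 47, frames {16,18}
16: hit
47: miss, evict 18, frames {16,47}
16: hit
Page faults: 4.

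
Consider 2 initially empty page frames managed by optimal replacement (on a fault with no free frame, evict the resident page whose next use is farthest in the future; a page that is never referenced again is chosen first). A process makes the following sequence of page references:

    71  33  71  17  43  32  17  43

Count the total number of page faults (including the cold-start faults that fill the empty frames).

71 → miss, frames [71]
33 → miss, frames [71, 33]
71 → hit
17 → miss, evict 33, frames [71, 17]
43 → miss, evict 71, frames [17, 43]
32 → miss, evict 43, frames [17, 32]
17 → hit
43 → miss, evict 32, frames [17, 43]
Page faults: 6.

6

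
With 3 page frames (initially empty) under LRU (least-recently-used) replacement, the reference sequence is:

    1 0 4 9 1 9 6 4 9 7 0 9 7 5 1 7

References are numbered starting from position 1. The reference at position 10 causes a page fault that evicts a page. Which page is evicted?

pos 1: 1 -> miss, frames (1)
pos 2: 0 -> miss, frames (1 0)
pos 3: 4 -> miss, frames (1 0 4)
pos 4: 9 -> miss, evict 1, frames (0 4 9)
pos 5: 1 -> miss, evict 0, frames (4 9 1)
pos 6: 9 -> hit
pos 7: 6 -> miss, evict 4, frames (1 9 6)
pos 8: 4 -> miss, evict 1, frames (9 6 4)
pos 9: 9 -> hit
pos 10: 7 -> miss, evict 6, frames (4 9 7)
At position 10, page 6 is evicted.

6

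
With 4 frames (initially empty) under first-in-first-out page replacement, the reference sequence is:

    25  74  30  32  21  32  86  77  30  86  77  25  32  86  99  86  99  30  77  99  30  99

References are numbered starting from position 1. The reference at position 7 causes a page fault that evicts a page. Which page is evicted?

74

pos 1: 25: fault, frames {25}
pos 2: 74: fault, frames {25,74}
pos 3: 30: fault, frames {25,74,30}
pos 4: 32: fault, frames {25,74,30,32}
pos 5: 21: fault, evict 25, frames {74,30,32,21}
pos 6: 32: hit
pos 7: 86: fault, evict 74, frames {30,32,21,86}
At position 7, page 74 is evicted.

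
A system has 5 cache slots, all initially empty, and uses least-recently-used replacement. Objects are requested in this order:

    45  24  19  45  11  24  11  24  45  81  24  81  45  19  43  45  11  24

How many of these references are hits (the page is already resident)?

45 -> fault, frames {45}
24 -> fault, frames {45,24}
19 -> fault, frames {45,24,19}
45 -> hit
11 -> fault, frames {24,19,45,11}
24 -> hit
11 -> hit
24 -> hit
45 -> hit
81 -> fault, frames {19,11,24,45,81}
24 -> hit
81 -> hit
45 -> hit
19 -> hit
43 -> fault, evict 11, frames {24,81,45,19,43}
45 -> hit
11 -> fault, evict 24, frames {81,19,43,45,11}
24 -> fault, evict 81, frames {19,43,45,11,24}
Hits: 10.

10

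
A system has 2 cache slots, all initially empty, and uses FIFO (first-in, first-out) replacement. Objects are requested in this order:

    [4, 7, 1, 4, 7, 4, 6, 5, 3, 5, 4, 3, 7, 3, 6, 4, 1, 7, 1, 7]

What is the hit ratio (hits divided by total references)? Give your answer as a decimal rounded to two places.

4 → miss, frames [4]
7 → miss, frames [4, 7]
1 → miss, evict 4, frames [7, 1]
4 → miss, evict 7, frames [1, 4]
7 → miss, evict 1, frames [4, 7]
4 → hit
6 → miss, evict 4, frames [7, 6]
5 → miss, evict 7, frames [6, 5]
3 → miss, evict 6, frames [5, 3]
5 → hit
4 → miss, evict 5, frames [3, 4]
3 → hit
7 → miss, evict 3, frames [4, 7]
3 → miss, evict 4, frames [7, 3]
6 → miss, evict 7, frames [3, 6]
4 → miss, evict 3, frames [6, 4]
1 → miss, evict 6, frames [4, 1]
7 → miss, evict 4, frames [1, 7]
1 → hit
7 → hit
Hits: 5 of 20 references → 5/20 = 0.2500.

0.25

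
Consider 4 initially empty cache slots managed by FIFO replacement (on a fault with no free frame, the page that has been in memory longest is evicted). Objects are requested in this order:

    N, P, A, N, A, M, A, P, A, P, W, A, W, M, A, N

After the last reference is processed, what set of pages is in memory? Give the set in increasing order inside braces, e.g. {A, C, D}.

N → fault, frames [N]
P → fault, frames [N, P]
A → fault, frames [N, P, A]
N → hit
A → hit
M → fault, frames [N, P, A, M]
A → hit
P → hit
A → hit
P → hit
W → fault, evict N, frames [P, A, M, W]
A → hit
W → hit
M → hit
A → hit
N → fault, evict P, frames [A, M, W, N]

{A, M, N, W}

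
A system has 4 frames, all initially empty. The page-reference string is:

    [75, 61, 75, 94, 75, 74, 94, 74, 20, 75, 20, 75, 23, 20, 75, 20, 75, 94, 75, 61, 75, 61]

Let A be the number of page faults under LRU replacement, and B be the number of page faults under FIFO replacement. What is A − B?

-1

Under LRU: F F . F . F . . F . . . F . . . . F . F . . → 8 faults.
Under FIFO: F F . F . F . . F F . . F . . . . F . F . . → 9 faults.
A − B = 8 − 9 = -1.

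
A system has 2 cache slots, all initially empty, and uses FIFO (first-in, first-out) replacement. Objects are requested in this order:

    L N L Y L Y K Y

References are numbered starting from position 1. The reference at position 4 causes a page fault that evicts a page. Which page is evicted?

L

pos 1: L: miss, frames [L]
pos 2: N: miss, frames [L, N]
pos 3: L: hit
pos 4: Y: miss, evict L, frames [N, Y]
At position 4, page L is evicted.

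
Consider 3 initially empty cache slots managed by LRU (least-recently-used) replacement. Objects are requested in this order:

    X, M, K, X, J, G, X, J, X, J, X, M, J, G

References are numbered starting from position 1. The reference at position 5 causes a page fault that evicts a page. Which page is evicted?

M

pos 1: X: miss, frames [X]
pos 2: M: miss, frames [X, M]
pos 3: K: miss, frames [X, M, K]
pos 4: X: hit
pos 5: J: miss, evict M, frames [K, X, J]
At position 5, page M is evicted.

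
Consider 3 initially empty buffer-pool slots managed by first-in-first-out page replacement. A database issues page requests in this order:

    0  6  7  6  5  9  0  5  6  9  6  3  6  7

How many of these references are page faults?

9

0 -> fault, frames {0}
6 -> fault, frames {0,6}
7 -> fault, frames {0,6,7}
6 -> hit
5 -> fault, evict 0, frames {6,7,5}
9 -> fault, evict 6, frames {7,5,9}
0 -> fault, evict 7, frames {5,9,0}
5 -> hit
6 -> fault, evict 5, frames {9,0,6}
9 -> hit
6 -> hit
3 -> fault, evict 9, frames {0,6,3}
6 -> hit
7 -> fault, evict 0, frames {6,3,7}
Page faults: 9.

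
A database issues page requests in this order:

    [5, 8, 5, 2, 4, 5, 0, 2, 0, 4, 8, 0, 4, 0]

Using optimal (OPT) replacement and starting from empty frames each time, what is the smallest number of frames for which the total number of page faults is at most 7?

f=1: 14 faults
f=2: 9 faults
f=3: 6 faults
f=4: 5 faults
f=5: 5 faults
Smallest f with faults ≤ 7 is 3.

3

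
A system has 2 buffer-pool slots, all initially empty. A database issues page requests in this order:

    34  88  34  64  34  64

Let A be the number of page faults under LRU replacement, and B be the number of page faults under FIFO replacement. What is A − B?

Under LRU: F F . F . . → 3 faults.
Under FIFO: F F . F F . → 4 faults.
A − B = 3 − 4 = -1.

-1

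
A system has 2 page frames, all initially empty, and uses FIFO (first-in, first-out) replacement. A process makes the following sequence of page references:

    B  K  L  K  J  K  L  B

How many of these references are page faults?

7

B -> miss, frames {B}
K -> miss, frames {B,K}
L -> miss, evict B, frames {K,L}
K -> hit
J -> miss, evict K, frames {L,J}
K -> miss, evict L, frames {J,K}
L -> miss, evict J, frames {K,L}
B -> miss, evict K, frames {L,B}
Page faults: 7.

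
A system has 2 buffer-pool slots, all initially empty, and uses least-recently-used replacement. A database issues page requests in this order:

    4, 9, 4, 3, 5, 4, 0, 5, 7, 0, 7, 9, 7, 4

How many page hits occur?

4 -> miss, frames (4)
9 -> miss, frames (4 9)
4 -> hit
3 -> miss, evict 9, frames (4 3)
5 -> miss, evict 4, frames (3 5)
4 -> miss, evict 3, frames (5 4)
0 -> miss, evict 5, frames (4 0)
5 -> miss, evict 4, frames (0 5)
7 -> miss, evict 0, frames (5 7)
0 -> miss, evict 5, frames (7 0)
7 -> hit
9 -> miss, evict 0, frames (7 9)
7 -> hit
4 -> miss, evict 9, frames (7 4)
Hits: 3.

3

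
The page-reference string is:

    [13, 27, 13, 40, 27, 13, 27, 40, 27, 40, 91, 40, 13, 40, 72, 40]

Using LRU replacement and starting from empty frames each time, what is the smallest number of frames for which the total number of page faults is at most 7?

f=1: 16 faults
f=2: 9 faults
f=3: 6 faults
f=4: 5 faults
f=5: 5 faults
Smallest f with faults ≤ 7 is 3.

3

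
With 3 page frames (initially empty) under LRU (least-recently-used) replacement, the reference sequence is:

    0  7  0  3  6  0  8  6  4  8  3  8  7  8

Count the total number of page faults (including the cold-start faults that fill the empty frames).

8

0 → fault, frames {0}
7 → fault, frames {0,7}
0 → hit
3 → fault, frames {7,0,3}
6 → fault, evict 7, frames {0,3,6}
0 → hit
8 → fault, evict 3, frames {6,0,8}
6 → hit
4 → fault, evict 0, frames {8,6,4}
8 → hit
3 → fault, evict 6, frames {4,8,3}
8 → hit
7 → fault, evict 4, frames {3,8,7}
8 → hit
Page faults: 8.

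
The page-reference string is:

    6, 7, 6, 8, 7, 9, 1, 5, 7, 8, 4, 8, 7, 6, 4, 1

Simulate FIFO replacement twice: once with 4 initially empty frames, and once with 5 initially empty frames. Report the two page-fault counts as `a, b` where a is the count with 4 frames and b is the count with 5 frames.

4 frames: F F . F . F F F F F F . . F . F → 11 faults.
5 frames: F F . F . F F F . . F . F F . . → 9 faults.
9 < 11: adding a frame reduced faults, as is typical.

11, 9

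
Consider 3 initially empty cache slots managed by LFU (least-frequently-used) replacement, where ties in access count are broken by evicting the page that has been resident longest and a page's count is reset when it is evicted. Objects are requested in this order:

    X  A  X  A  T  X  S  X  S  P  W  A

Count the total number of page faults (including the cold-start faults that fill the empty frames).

7

X: fault, frames (X)
A: fault, frames (X A)
X: hit
A: hit
T: fault, frames (X A T)
X: hit
S: fault, evict T, frames (X A S)
X: hit
S: hit
P: fault, evict A, frames (X S P)
W: fault, evict P, frames (X S W)
A: fault, evict W, frames (X S A)
Page faults: 7.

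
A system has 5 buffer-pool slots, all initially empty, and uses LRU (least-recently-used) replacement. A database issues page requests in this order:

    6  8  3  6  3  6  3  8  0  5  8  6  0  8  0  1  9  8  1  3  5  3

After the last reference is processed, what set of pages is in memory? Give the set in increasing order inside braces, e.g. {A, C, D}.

6 -> fault, frames (6)
8 -> fault, frames (6 8)
3 -> fault, frames (6 8 3)
6 -> hit
3 -> hit
6 -> hit
3 -> hit
8 -> hit
0 -> fault, frames (6 3 8 0)
5 -> fault, frames (6 3 8 0 5)
8 -> hit
6 -> hit
0 -> hit
8 -> hit
0 -> hit
1 -> fault, evict 3, frames (5 6 8 0 1)
9 -> fault, evict 5, frames (6 8 0 1 9)
8 -> hit
1 -> hit
3 -> fault, evict 6, frames (0 9 8 1 3)
5 -> fault, evict 0, frames (9 8 1 3 5)
3 -> hit

{1, 3, 5, 8, 9}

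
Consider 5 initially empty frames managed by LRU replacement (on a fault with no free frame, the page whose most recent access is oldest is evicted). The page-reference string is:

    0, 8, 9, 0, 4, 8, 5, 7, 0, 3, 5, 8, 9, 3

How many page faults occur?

0 → miss, frames {0}
8 → miss, frames {0,8}
9 → miss, frames {0,8,9}
0 → hit
4 → miss, frames {8,9,0,4}
8 → hit
5 → miss, frames {9,0,4,8,5}
7 → miss, evict 9, frames {0,4,8,5,7}
0 → hit
3 → miss, evict 4, frames {8,5,7,0,3}
5 → hit
8 → hit
9 → miss, evict 7, frames {0,3,5,8,9}
3 → hit
Page faults: 8.

8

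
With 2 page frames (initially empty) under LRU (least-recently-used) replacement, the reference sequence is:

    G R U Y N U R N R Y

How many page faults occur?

G -> fault, frames (G)
R -> fault, frames (G R)
U -> fault, evict G, frames (R U)
Y -> fault, evict R, frames (U Y)
N -> fault, evict U, frames (Y N)
U -> fault, evict Y, frames (N U)
R -> fault, evict N, frames (U R)
N -> fault, evict U, frames (R N)
R -> hit
Y -> fault, evict N, frames (R Y)
Page faults: 9.

9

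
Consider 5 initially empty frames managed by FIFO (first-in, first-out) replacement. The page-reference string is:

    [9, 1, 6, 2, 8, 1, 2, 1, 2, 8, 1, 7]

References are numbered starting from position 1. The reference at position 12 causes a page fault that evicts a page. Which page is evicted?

9

pos 1: 9 -> fault, frames [9]
pos 2: 1 -> fault, frames [9, 1]
pos 3: 6 -> fault, frames [9, 1, 6]
pos 4: 2 -> fault, frames [9, 1, 6, 2]
pos 5: 8 -> fault, frames [9, 1, 6, 2, 8]
pos 6: 1 -> hit
pos 7: 2 -> hit
pos 8: 1 -> hit
pos 9: 2 -> hit
pos 10: 8 -> hit
pos 11: 1 -> hit
pos 12: 7 -> fault, evict 9, frames [1, 6, 2, 8, 7]
At position 12, page 9 is evicted.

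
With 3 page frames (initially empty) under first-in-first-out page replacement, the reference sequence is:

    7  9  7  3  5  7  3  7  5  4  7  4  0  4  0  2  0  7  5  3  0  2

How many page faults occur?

13

7 → miss, frames {7}
9 → miss, frames {7,9}
7 → hit
3 → miss, frames {7,9,3}
5 → miss, evict 7, frames {9,3,5}
7 → miss, evict 9, frames {3,5,7}
3 → hit
7 → hit
5 → hit
4 → miss, evict 3, frames {5,7,4}
7 → hit
4 → hit
0 → miss, evict 5, frames {7,4,0}
4 → hit
0 → hit
2 → miss, evict 7, frames {4,0,2}
0 → hit
7 → miss, evict 4, frames {0,2,7}
5 → miss, evict 0, frames {2,7,5}
3 → miss, evict 2, frames {7,5,3}
0 → miss, evict 7, frames {5,3,0}
2 → miss, evict 5, frames {3,0,2}
Page faults: 13.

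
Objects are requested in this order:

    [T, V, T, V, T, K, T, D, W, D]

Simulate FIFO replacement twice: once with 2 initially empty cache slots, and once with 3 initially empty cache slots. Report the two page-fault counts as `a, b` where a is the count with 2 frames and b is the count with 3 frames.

6, 5

2 frames: F F . . . F F F F . → 6 faults.
3 frames: F F . . . F . F F . → 5 faults.
5 < 6: adding a frame reduced faults, as is typical.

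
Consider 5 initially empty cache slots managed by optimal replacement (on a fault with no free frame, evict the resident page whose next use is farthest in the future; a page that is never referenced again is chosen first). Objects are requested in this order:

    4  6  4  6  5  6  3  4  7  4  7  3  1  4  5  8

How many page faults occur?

4 -> miss, frames (4)
6 -> miss, frames (4 6)
4 -> hit
6 -> hit
5 -> miss, frames (4 6 5)
6 -> hit
3 -> miss, frames (4 6 5 3)
4 -> hit
7 -> miss, frames (4 6 5 3 7)
4 -> hit
7 -> hit
3 -> hit
1 -> miss, evict 7, frames (4 6 5 3 1)
4 -> hit
5 -> hit
8 -> miss, evict 1, frames (4 6 5 3 8)
Page faults: 7.

7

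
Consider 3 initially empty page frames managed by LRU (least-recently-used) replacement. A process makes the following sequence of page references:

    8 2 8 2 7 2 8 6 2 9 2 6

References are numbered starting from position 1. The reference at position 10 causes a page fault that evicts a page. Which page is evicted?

8

pos 1: 8: fault, frames [8]
pos 2: 2: fault, frames [8, 2]
pos 3: 8: hit
pos 4: 2: hit
pos 5: 7: fault, frames [8, 2, 7]
pos 6: 2: hit
pos 7: 8: hit
pos 8: 6: fault, evict 7, frames [2, 8, 6]
pos 9: 2: hit
pos 10: 9: fault, evict 8, frames [6, 2, 9]
At position 10, page 8 is evicted.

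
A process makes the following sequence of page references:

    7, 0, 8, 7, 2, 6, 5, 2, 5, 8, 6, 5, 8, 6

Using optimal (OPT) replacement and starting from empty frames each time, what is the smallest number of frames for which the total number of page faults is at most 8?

f=1: 14 faults
f=2: 9 faults
f=3: 7 faults
f=4: 6 faults
f=5: 6 faults
f=6: 6 faults
Smallest f with faults ≤ 8 is 3.

3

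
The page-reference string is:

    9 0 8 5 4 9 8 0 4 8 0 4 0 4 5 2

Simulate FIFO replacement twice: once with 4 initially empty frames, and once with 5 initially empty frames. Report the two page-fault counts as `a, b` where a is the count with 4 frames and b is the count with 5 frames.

10, 6

4 frames: F F F F F F . F . F . . . . F F → 10 faults.
5 frames: F F F F F . . . . . . . . . . F → 6 faults.
6 < 10: adding a frame reduced faults, as is typical.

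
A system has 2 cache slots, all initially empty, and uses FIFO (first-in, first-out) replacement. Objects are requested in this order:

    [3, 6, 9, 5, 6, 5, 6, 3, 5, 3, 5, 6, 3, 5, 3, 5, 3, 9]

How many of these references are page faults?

3: fault, frames [3]
6: fault, frames [3, 6]
9: fault, evict 3, frames [6, 9]
5: fault, evict 6, frames [9, 5]
6: fault, evict 9, frames [5, 6]
5: hit
6: hit
3: fault, evict 5, frames [6, 3]
5: fault, evict 6, frames [3, 5]
3: hit
5: hit
6: fault, evict 3, frames [5, 6]
3: fault, evict 5, frames [6, 3]
5: fault, evict 6, frames [3, 5]
3: hit
5: hit
3: hit
9: fault, evict 3, frames [5, 9]
Page faults: 11.

11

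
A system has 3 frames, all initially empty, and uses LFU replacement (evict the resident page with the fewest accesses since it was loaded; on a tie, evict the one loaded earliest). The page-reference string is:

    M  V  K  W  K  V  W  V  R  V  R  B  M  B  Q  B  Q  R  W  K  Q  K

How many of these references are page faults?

M -> fault, frames (M)
V -> fault, frames (M V)
K -> fault, frames (M V K)
W -> fault, evict M, frames (V K W)
K -> hit
V -> hit
W -> hit
V -> hit
R -> fault, evict K, frames (V W R)
V -> hit
R -> hit
B -> fault, evict W, frames (V R B)
M -> fault, evict B, frames (V R M)
B -> fault, evict M, frames (V R B)
Q -> fault, evict B, frames (V R Q)
B -> fault, evict Q, frames (V R B)
Q -> fault, evict B, frames (V R Q)
R -> hit
W -> fault, evict Q, frames (V R W)
K -> fault, evict W, frames (V R K)
Q -> fault, evict K, frames (V R Q)
K -> fault, evict Q, frames (V R K)
Page faults: 15.

15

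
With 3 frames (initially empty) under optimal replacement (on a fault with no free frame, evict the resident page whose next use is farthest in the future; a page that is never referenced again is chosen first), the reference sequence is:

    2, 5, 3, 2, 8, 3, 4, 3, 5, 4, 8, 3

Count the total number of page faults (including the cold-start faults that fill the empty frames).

2 → miss, frames [2]
5 → miss, frames [2, 5]
3 → miss, frames [2, 5, 3]
2 → hit
8 → miss, evict 2, frames [5, 3, 8]
3 → hit
4 → miss, evict 8, frames [5, 3, 4]
3 → hit
5 → hit
4 → hit
8 → miss, evict 4, frames [5, 3, 8]
3 → hit
Page faults: 6.

6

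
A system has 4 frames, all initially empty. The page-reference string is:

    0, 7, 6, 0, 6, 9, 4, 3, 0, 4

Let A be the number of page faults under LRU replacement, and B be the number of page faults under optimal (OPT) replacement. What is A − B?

1

Under LRU: F F F . . F F F F . → 7 faults.
Under OPT: F F F . . F F F . . → 6 faults.
A − B = 7 − 6 = 1.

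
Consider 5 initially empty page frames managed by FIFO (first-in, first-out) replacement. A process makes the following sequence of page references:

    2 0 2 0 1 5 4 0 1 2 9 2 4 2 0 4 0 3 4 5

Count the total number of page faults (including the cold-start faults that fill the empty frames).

10

2 → fault, frames [2]
0 → fault, frames [2, 0]
2 → hit
0 → hit
1 → fault, frames [2, 0, 1]
5 → fault, frames [2, 0, 1, 5]
4 → fault, frames [2, 0, 1, 5, 4]
0 → hit
1 → hit
2 → hit
9 → fault, evict 2, frames [0, 1, 5, 4, 9]
2 → fault, evict 0, frames [1, 5, 4, 9, 2]
4 → hit
2 → hit
0 → fault, evict 1, frames [5, 4, 9, 2, 0]
4 → hit
0 → hit
3 → fault, evict 5, frames [4, 9, 2, 0, 3]
4 → hit
5 → fault, evict 4, frames [9, 2, 0, 3, 5]
Page faults: 10.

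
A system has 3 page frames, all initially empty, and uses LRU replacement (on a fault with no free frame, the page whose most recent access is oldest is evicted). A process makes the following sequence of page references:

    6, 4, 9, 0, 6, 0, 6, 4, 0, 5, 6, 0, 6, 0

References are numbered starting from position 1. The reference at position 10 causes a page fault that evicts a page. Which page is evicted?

6

pos 1: 6 -> fault, frames [6]
pos 2: 4 -> fault, frames [6, 4]
pos 3: 9 -> fault, frames [6, 4, 9]
pos 4: 0 -> fault, evict 6, frames [4, 9, 0]
pos 5: 6 -> fault, evict 4, frames [9, 0, 6]
pos 6: 0 -> hit
pos 7: 6 -> hit
pos 8: 4 -> fault, evict 9, frames [0, 6, 4]
pos 9: 0 -> hit
pos 10: 5 -> fault, evict 6, frames [4, 0, 5]
At position 10, page 6 is evicted.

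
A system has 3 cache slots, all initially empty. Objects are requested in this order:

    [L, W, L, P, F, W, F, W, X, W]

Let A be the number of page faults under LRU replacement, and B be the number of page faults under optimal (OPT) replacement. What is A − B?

1

Under LRU: F F . F F F . . F . → 6 faults.
Under OPT: F F . F F . . . F . → 5 faults.
A − B = 6 − 5 = 1.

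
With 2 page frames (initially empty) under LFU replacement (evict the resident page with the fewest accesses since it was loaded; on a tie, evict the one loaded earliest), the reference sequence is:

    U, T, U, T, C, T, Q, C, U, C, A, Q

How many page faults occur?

U -> fault, frames (U)
T -> fault, frames (U T)
U -> hit
T -> hit
C -> fault, evict U, frames (T C)
T -> hit
Q -> fault, evict C, frames (T Q)
C -> fault, evict Q, frames (T C)
U -> fault, evict C, frames (T U)
C -> fault, evict U, frames (T C)
A -> fault, evict C, frames (T A)
Q -> fault, evict A, frames (T Q)
Page faults: 9.

9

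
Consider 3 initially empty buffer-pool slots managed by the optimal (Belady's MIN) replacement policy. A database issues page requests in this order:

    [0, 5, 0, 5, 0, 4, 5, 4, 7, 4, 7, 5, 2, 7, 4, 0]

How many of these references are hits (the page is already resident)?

0: miss, frames [0]
5: miss, frames [0, 5]
0: hit
5: hit
0: hit
4: miss, frames [0, 5, 4]
5: hit
4: hit
7: miss, evict 0, frames [5, 4, 7]
4: hit
7: hit
5: hit
2: miss, evict 5, frames [4, 7, 2]
7: hit
4: hit
0: miss, evict 2, frames [4, 7, 0]
Hits: 10.

10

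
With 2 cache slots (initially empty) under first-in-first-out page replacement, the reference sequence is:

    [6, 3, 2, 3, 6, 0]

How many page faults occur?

5

6: miss, frames (6)
3: miss, frames (6 3)
2: miss, evict 6, frames (3 2)
3: hit
6: miss, evict 3, frames (2 6)
0: miss, evict 2, frames (6 0)
Page faults: 5.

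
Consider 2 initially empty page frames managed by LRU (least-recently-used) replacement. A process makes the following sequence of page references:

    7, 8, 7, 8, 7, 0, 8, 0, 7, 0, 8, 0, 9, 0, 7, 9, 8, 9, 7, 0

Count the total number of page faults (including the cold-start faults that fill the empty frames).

7: fault, frames (7)
8: fault, frames (7 8)
7: hit
8: hit
7: hit
0: fault, evict 8, frames (7 0)
8: fault, evict 7, frames (0 8)
0: hit
7: fault, evict 8, frames (0 7)
0: hit
8: fault, evict 7, frames (0 8)
0: hit
9: fault, evict 8, frames (0 9)
0: hit
7: fault, evict 9, frames (0 7)
9: fault, evict 0, frames (7 9)
8: fault, evict 7, frames (9 8)
9: hit
7: fault, evict 8, frames (9 7)
0: fault, evict 9, frames (7 0)
Page faults: 12.

12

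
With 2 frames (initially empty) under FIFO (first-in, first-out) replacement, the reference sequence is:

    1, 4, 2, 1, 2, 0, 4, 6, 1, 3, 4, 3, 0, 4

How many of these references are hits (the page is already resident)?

1 -> fault, frames [1]
4 -> fault, frames [1, 4]
2 -> fault, evict 1, frames [4, 2]
1 -> fault, evict 4, frames [2, 1]
2 -> hit
0 -> fault, evict 2, frames [1, 0]
4 -> fault, evict 1, frames [0, 4]
6 -> fault, evict 0, frames [4, 6]
1 -> fault, evict 4, frames [6, 1]
3 -> fault, evict 6, frames [1, 3]
4 -> fault, evict 1, frames [3, 4]
3 -> hit
0 -> fault, evict 3, frames [4, 0]
4 -> hit
Hits: 3.

3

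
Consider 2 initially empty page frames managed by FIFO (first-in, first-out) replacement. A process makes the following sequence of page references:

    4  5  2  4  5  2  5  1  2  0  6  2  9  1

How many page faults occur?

12

4 -> fault, frames {4}
5 -> fault, frames {4,5}
2 -> fault, evict 4, frames {5,2}
4 -> fault, evict 5, frames {2,4}
5 -> fault, evict 2, frames {4,5}
2 -> fault, evict 4, frames {5,2}
5 -> hit
1 -> fault, evict 5, frames {2,1}
2 -> hit
0 -> fault, evict 2, frames {1,0}
6 -> fault, evict 1, frames {0,6}
2 -> fault, evict 0, frames {6,2}
9 -> fault, evict 6, frames {2,9}
1 -> fault, evict 2, frames {9,1}
Page faults: 12.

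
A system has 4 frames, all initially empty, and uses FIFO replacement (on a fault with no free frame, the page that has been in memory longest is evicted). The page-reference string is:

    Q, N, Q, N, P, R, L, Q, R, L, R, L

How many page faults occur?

Q → fault, frames (Q)
N → fault, frames (Q N)
Q → hit
N → hit
P → fault, frames (Q N P)
R → fault, frames (Q N P R)
L → fault, evict Q, frames (N P R L)
Q → fault, evict N, frames (P R L Q)
R → hit
L → hit
R → hit
L → hit
Page faults: 6.

6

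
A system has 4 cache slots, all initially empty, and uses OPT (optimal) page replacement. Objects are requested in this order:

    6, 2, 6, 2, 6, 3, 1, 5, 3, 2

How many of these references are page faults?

5

6: miss, frames (6)
2: miss, frames (6 2)
6: hit
2: hit
6: hit
3: miss, frames (6 2 3)
1: miss, frames (6 2 3 1)
5: miss, evict 1, frames (6 2 3 5)
3: hit
2: hit
Page faults: 5.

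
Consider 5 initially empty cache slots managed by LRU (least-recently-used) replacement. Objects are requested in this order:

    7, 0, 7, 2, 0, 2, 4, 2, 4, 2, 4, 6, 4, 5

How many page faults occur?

6

7 → miss, frames (7)
0 → miss, frames (7 0)
7 → hit
2 → miss, frames (0 7 2)
0 → hit
2 → hit
4 → miss, frames (7 0 2 4)
2 → hit
4 → hit
2 → hit
4 → hit
6 → miss, frames (7 0 2 4 6)
4 → hit
5 → miss, evict 7, frames (0 2 6 4 5)
Page faults: 6.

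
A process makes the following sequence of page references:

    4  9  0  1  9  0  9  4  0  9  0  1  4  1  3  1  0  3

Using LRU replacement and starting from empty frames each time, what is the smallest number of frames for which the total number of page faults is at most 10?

3

f=1: 18 faults
f=2: 14 faults
f=3: 9 faults
f=4: 5 faults
f=5: 5 faults
Smallest f with faults ≤ 10 is 3.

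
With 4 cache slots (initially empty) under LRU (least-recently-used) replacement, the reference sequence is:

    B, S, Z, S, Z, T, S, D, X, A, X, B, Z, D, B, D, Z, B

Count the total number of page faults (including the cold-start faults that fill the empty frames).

B → miss, frames [B]
S → miss, frames [B, S]
Z → miss, frames [B, S, Z]
S → hit
Z → hit
T → miss, frames [B, S, Z, T]
S → hit
D → miss, evict B, frames [Z, T, S, D]
X → miss, evict Z, frames [T, S, D, X]
A → miss, evict T, frames [S, D, X, A]
X → hit
B → miss, evict S, frames [D, A, X, B]
Z → miss, evict D, frames [A, X, B, Z]
D → miss, evict A, frames [X, B, Z, D]
B → hit
D → hit
Z → hit
B → hit
Page faults: 10.

10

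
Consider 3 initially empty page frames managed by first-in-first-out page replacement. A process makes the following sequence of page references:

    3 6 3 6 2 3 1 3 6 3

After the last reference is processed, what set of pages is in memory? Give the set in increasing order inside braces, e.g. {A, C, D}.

3: miss, frames {3}
6: miss, frames {3,6}
3: hit
6: hit
2: miss, frames {3,6,2}
3: hit
1: miss, evict 3, frames {6,2,1}
3: miss, evict 6, frames {2,1,3}
6: miss, evict 2, frames {1,3,6}
3: hit

{1, 3, 6}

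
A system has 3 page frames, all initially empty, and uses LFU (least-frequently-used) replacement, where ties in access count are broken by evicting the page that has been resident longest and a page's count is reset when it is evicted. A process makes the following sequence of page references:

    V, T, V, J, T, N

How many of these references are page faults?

4

V: miss, frames (V)
T: miss, frames (V T)
V: hit
J: miss, frames (V T J)
T: hit
N: miss, evict J, frames (V T N)
Page faults: 4.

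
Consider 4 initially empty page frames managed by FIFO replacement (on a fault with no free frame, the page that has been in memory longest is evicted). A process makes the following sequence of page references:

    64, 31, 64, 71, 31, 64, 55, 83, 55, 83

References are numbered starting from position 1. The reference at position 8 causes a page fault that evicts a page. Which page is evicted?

64

pos 1: 64: fault, frames (64)
pos 2: 31: fault, frames (64 31)
pos 3: 64: hit
pos 4: 71: fault, frames (64 31 71)
pos 5: 31: hit
pos 6: 64: hit
pos 7: 55: fault, frames (64 31 71 55)
pos 8: 83: fault, evict 64, frames (31 71 55 83)
At position 8, page 64 is evicted.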